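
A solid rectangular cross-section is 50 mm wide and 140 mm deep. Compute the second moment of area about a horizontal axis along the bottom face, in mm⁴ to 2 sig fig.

The section: 50 × 140, A = 7 000 mm², y = 70 mm, Ī = 11 433 333 mm⁴.
Transfer it to the bottom edge using Ī + A·d² with d = y − 0:
  the section: d = 70 mm → contributes +45 733 333 mm⁴
Total I = 45 733 333 mm⁴.

I_base ≈ 4.6 × 10⁷ mm⁴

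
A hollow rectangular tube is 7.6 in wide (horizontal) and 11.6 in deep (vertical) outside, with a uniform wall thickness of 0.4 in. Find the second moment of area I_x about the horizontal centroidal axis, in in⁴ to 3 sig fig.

I_x ≈ 275 in⁴

Treat the section as a set of non-overlapping primitives; coordinates are from the bounding-box lower-left.
Outer rectangle: 7.6 × 11.6, A = 88.16 in², y = 5.8 in, Ī = 988.57 in⁴.
Inner void (subtracted): 6.8 × 10.8, A = 73.44 in², y = 5.8 in, Ī = 713.84 in⁴.
By symmetry the centroid is at mid-height, ȳ = 5.8 in.
All pieces are centred on the horizontal centroidal axis, so I = ΣĪ (holes subtracted) = 274.73 in⁴.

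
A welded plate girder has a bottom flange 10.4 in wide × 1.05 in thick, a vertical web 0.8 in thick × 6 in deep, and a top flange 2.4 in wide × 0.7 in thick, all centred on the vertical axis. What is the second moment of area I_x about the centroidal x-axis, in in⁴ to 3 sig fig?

I_x ≈ 108 in⁴

Split into non-overlapping primitives; take the origin at the lower-left of the bounding box.
Bottom plate: 10.4 × 1.05, A = 10.92 in², y = 0.525 in, Ī = 1.0033 in⁴.
Web plate: 0.8 × 6, A = 4.8 in², y = 4.05 in, Ī = 14.4 in⁴.
Top plate: 2.4 × 0.7, A = 1.68 in², y = 7.4 in, Ī = 0.0686 in⁴.
Centroid: ȳ = ΣA·y / ΣA = 2.1612 in.
Transfer each piece to the centroidal x-axis using Ī + A·d² with d = y − 2.1612:
  bottom plate: d = -1.6362 in → contributes +30.238 in⁴
  web plate: d = 1.8888 in → contributes +31.524 in⁴
  top plate: d = 5.2388 in → contributes +46.176 in⁴
Total I = 107.94 in⁴.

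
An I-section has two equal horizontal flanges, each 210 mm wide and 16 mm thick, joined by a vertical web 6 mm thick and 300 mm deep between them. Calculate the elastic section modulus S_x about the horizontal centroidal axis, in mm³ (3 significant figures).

S_x ≈ 1.09 × 10⁶ mm³

Split into non-overlapping primitives; take the origin at the lower-left of the bounding box.
Bottom flange: 210 × 16, A = 3 360 mm², y = 8 mm, Ī = 71 680 mm⁴.
Web: 6 × 300, A = 1 800 mm², y = 166 mm, Ī = 13 500 000 mm⁴.
Top flange: 210 × 16, A = 3 360 mm², y = 324 mm, Ī = 71 680 mm⁴.
By symmetry the centroid is at mid-height, ȳ = 166 mm.
Transfer each piece to the horizontal centroidal axis using Ī + A·d² with d = y − 166:
  bottom flange: d = -158 mm → contributes +83 950 720 mm⁴
  web: d = 0 mm → contributes +13 500 000 mm⁴
  top flange: d = 158 mm → contributes +83 950 720 mm⁴
Total I = 181 401 440 mm⁴.
Extreme fibre distance c = 166 mm; S = I/c = 1 092 780 mm³.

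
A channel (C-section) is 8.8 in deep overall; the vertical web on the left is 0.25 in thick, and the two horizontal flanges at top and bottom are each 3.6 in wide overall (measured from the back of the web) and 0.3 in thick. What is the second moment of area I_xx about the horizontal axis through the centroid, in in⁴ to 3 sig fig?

Break the section into simple shapes (no overlaps), measuring from the bottom-left corner of the bounding box.
Web: 0.25 × 8.8, A = 2.2 in², y = 4.4 in, Ī = 14.197 in⁴.
Top flange (beyond web): 3.35 × 0.3, A = 1.005 in², y = 8.65 in, Ī = 0.0075375 in⁴.
Bottom flange (beyond web): 3.35 × 0.3, A = 1.005 in², y = 0.15 in, Ī = 0.0075375 in⁴.
By symmetry the centroid is at mid-height, ȳ = 4.4 in.
Transfer each piece to the horizontal axis through the centroid using Ī + A·d² with d = y − 4.4:
  web: d = 0 in → contributes +14.197 in⁴
  top flange (beyond web): d = 4.25 in → contributes +18.16 in⁴
  bottom flange (beyond web): d = -4.25 in → contributes +18.16 in⁴
Total I = 50.518 in⁴.

I_xx ≈ 50.5 in⁴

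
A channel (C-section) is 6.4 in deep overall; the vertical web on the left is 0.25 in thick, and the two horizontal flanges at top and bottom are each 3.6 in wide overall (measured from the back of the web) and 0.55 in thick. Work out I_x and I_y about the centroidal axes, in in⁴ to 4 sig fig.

Split into non-overlapping primitives; take the origin at the lower-left of the bounding box.
Web: 0.25 × 6.4, A = 1.6 in², y = 3.2 in, Ī = 5.46133 in⁴.
Top flange (beyond web): 3.35 × 0.55, A = 1.8425 in², y = 6.125 in, Ī = 0.0464464 in⁴.
Bottom flange (beyond web): 3.35 × 0.55, A = 1.8425 in², y = 0.275 in, Ī = 0.0464464 in⁴.
By symmetry the centroid is at mid-height, ȳ = 3.2 in.
Transfer each piece to the centroidal x-axis using Ī + A·d² with d = y − 3.2:
  web: d = 0 in → contributes +5.46133 in⁴
  top flange (beyond web): d = 2.925 in → contributes +15.8102 in⁴
  bottom flange (beyond web): d = -2.925 in → contributes +15.8102 in⁴
Total I = 37.0817 in⁴.
For the y-axis: x̄ = 1.38006 in.
Repeating about the centroidal y-axis gives I_y = 7.06915 in⁴.

I_x ≈ 37.08 in⁴, I_y ≈ 7.069 in⁴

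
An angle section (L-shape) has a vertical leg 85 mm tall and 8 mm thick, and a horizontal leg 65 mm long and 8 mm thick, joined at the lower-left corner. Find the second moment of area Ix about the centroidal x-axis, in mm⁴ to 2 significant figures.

Ix ≈ 8.2 × 10⁵ mm⁴

Decompose the section into non-overlapping parts with the origin at the bottom-left of its bounding rectangle.
Vertical leg: 8 × 85, A = 680 mm², y = 42.5 mm, Ī = 409 417 mm⁴.
Horizontal leg (remainder): 57 × 8, A = 456 mm², y = 4 mm, Ī = 2 432 mm⁴.
Centroid: ȳ = ΣA·y / ΣA = 27.05 mm.
Transfer each piece to the centroidal x-axis using Ī + A·d² with d = y − 27.05:
  vertical leg: d = 15.45 mm → contributes +571 823 mm⁴
  horizontal leg (remainder): d = -23.05 mm → contributes +244 617 mm⁴
Total I = 816 440 mm⁴.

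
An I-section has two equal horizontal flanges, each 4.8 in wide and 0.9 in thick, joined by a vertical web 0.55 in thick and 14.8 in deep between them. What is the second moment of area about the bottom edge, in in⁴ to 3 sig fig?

I_base ≈ 1840 in⁴

Break the section into simple shapes (no overlaps), measuring from the bottom-left corner of the bounding box.
Bottom flange: 4.8 × 0.9, A = 4.32 in², y = 0.45 in, Ī = 0.2916 in⁴.
Web: 0.55 × 14.8, A = 8.14 in², y = 8.3 in, Ī = 148.58 in⁴.
Top flange: 4.8 × 0.9, A = 4.32 in², y = 16.15 in, Ī = 0.2916 in⁴.
Transfer each piece to the base of the section using Ī + A·d² with d = y − 0:
  bottom flange: d = 0.45 in → contributes +1.1664 in⁴
  web: d = 8.3 in → contributes +709.35 in⁴
  top flange: d = 16.15 in → contributes +1 127 in⁴
Total I = 1837.6 in⁴.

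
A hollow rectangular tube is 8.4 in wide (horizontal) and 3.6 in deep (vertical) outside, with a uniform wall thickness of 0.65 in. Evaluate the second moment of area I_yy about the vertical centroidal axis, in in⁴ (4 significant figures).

Break the section into simple shapes (no overlaps), measuring from the bottom-left corner of the bounding box.
Outer rectangle: 8.4 × 3.6, A = 30.24 in², x = 4.2 in, Ī = 177.811 in⁴.
Inner void (subtracted): 7.1 × 2.3, A = 16.33 in², x = 4.2 in, Ī = 68.5996 in⁴.
By symmetry the centroid is at mid-width, x̄ = 4.2 in.
All pieces are centred on the vertical centroidal axis, so I = ΣĪ (holes subtracted) = 109.212 in⁴.

I_yy ≈ 109.2 in⁴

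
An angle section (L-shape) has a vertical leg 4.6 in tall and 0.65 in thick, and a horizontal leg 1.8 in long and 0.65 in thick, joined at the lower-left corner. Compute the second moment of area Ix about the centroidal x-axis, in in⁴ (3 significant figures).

Treat the section as a set of non-overlapping primitives; coordinates are from the bounding-box lower-left.
Vertical leg: 0.65 × 4.6, A = 2.99 in², y = 2.3 in, Ī = 5.2724 in⁴.
Horizontal leg (remainder): 1.15 × 0.65, A = 0.7475 in², y = 0.325 in, Ī = 0.026318 in⁴.
Centroid: ȳ = ΣA·y / ΣA = 1.905 in.
Transfer each piece to the centroidal x-axis using Ī + A·d² with d = y − 1.905:
  vertical leg: d = 0.395 in → contributes +5.7389 in⁴
  horizontal leg (remainder): d = -1.58 in → contributes +1.8924 in⁴
Total I = 7.6313 in⁴.

Ix ≈ 7.63 in⁴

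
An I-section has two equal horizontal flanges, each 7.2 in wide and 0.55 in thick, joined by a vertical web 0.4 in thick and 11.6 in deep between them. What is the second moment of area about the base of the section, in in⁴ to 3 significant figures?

Treat the section as a set of non-overlapping primitives; coordinates are from the bounding-box lower-left.
Bottom flange: 7.2 × 0.55, A = 3.96 in², y = 0.275 in, Ī = 0.099825 in⁴.
Web: 0.4 × 11.6, A = 4.64 in², y = 6.35 in, Ī = 52.03 in⁴.
Top flange: 7.2 × 0.55, A = 3.96 in², y = 12.425 in, Ī = 0.099825 in⁴.
Transfer each piece to the bottom edge using Ī + A·d² with d = y − 0:
  bottom flange: d = 0.275 in → contributes +0.3993 in⁴
  web: d = 6.35 in → contributes +239.13 in⁴
  top flange: d = 12.425 in → contributes +611.45 in⁴
Total I = 850.97 in⁴.

I_base ≈ 851 in⁴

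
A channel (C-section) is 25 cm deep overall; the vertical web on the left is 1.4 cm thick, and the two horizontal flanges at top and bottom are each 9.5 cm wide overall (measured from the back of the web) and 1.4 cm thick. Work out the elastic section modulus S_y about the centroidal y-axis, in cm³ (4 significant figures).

S_y ≈ 63.50 cm³

Break the section into simple shapes (no overlaps), measuring from the bottom-left corner of the bounding box.
Web: 1.4 × 25, A = 35 cm², x = 0.7 cm, Ī = 5.71667 cm⁴.
Top flange (beyond web): 8.1 × 1.4, A = 11.34 cm², x = 5.45 cm, Ī = 62.0015 cm⁴.
Bottom flange (beyond web): 8.1 × 1.4, A = 11.34 cm², x = 5.45 cm, Ī = 62.0015 cm⁴.
Centroid: x̄ = ΣA·x / ΣA = 2.56772 cm.
Transfer each piece to the centroidal y-axis using Ī + A·d² with d = x − 2.56772:
  web: d = -1.86772 cm → contributes +127.81 cm⁴
  top flange (beyond web): d = 2.88228 cm → contributes +156.209 cm⁴
  bottom flange (beyond web): d = 2.88228 cm → contributes +156.209 cm⁴
Total I = 440.228 cm⁴.
Extreme fibre distance c = 6.93228 cm; S = I/c = 63.504 cm³.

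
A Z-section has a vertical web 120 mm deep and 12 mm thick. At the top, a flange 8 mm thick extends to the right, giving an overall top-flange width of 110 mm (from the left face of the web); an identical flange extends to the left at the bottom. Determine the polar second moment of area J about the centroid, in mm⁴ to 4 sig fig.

J ≈ 1.267 × 10⁷ mm⁴

Treat the section as a set of non-overlapping primitives; coordinates are from the bounding-box lower-left.
Web: 12 × 120, A = 1 440 mm², y = 60 mm, Ī = 1 728 000 mm⁴.
Top flange (beyond web): 98 × 8, A = 784 mm², y = 116 mm, Ī = 4181.33 mm⁴.
Bottom flange (beyond web): 98 × 8, A = 784 mm², y = 4 mm, Ī = 4181.33 mm⁴.
Centroid: ȳ = ΣA·y / ΣA = 60 mm.
Transfer each piece to the centroidal x-axis using Ī + A·d² with d = y − 60:
  web: d = 0 mm → contributes +1 728 000 mm⁴
  top flange (beyond web): d = 56 mm → contributes +2 462 805 mm⁴
  bottom flange (beyond web): d = -56 mm → contributes +2 462 805 mm⁴
Total I = 6 653 611 mm⁴.
For the y-axis: x̄ = 104 mm.
Repeating about the centroidal y-axis gives I_y = 6 015 403 mm⁴.
Polar second moment: J = I_x + I_y = 12 669 013 mm⁴.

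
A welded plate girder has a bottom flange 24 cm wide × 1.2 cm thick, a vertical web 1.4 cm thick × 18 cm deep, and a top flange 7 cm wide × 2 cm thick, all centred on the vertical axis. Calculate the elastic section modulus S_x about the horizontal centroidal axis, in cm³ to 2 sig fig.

Break the section into simple shapes (no overlaps), measuring from the bottom-left corner of the bounding box.
Bottom plate: 24 × 1.2, A = 28.8 cm², y = 0.6 cm, Ī = 3.456 cm⁴.
Web plate: 1.4 × 18, A = 25.2 cm², y = 10.2 cm, Ī = 680.4 cm⁴.
Top plate: 7 × 2, A = 14 cm², y = 20.2 cm, Ī = 4.667 cm⁴.
Centroid: ȳ = ΣA·y / ΣA = 8.193 cm.
Transfer each piece to the horizontal centroidal axis using Ī + A·d² with d = y − 8.193:
  bottom plate: d = -7.593 cm → contributes +1 664 cm⁴
  web plate: d = 2.007 cm → contributes +781.9 cm⁴
  top plate: d = 12.01 cm → contributes +2 023 cm⁴
Total I = 4 469 cm⁴.
Extreme fibre distance c = 13.01 cm; S = I/c = 343.6 cm³.

S_x ≈ 340 cm³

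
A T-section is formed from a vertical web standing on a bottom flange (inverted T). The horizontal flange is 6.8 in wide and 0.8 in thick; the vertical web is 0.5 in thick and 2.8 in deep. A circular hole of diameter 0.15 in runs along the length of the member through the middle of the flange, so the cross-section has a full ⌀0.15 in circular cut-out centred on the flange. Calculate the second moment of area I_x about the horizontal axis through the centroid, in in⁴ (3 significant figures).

I_x ≈ 4.81 in⁴

Split into non-overlapping primitives; take the origin at the lower-left of the bounding box.
Flange: 6.8 × 0.8, A = 5.44 in², y = 0.4 in, Ī = 0.29013 in⁴.
Web: 0.5 × 2.8, A = 1.4 in², y = 2.2 in, Ī = 0.91467 in⁴.
Hole (subtracted): ⌀0.15, A = 0.017671 in², y = 0.4 in, Ī = 0.00002485 in⁴.
Centroid: ȳ = ΣA·y / ΣA = 0.76938 in.
Transfer each piece to the horizontal axis through the centroid using Ī + A·d² with d = y − 0.76938:
  flange: d = -0.36938 in → contributes +1.0324 in⁴
  web: d = 1.4306 in → contributes +3.78 in⁴
  hole: d = -0.36938 in → contributes −0.0024359 in⁴
Total I = 4.8099 in⁴.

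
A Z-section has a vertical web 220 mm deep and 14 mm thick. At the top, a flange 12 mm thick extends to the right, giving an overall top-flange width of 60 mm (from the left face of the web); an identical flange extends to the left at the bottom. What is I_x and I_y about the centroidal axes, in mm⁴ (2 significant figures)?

I_x ≈ 2.4 × 10⁷ mm⁴, I_y ≈ 1.2 × 10⁶ mm⁴

Split into non-overlapping primitives; take the origin at the lower-left of the bounding box.
Web: 14 × 220, A = 3 080 mm², y = 110 mm, Ī = 12 422 667 mm⁴.
Top flange (beyond web): 46 × 12, A = 552 mm², y = 214 mm, Ī = 6 624 mm⁴.
Bottom flange (beyond web): 46 × 12, A = 552 mm², y = 6 mm, Ī = 6 624 mm⁴.
Centroid: ȳ = ΣA·y / ΣA = 110 mm.
Transfer each piece to the centroidal x-axis using Ī + A·d² with d = y − 110:
  web: d = 0 mm → contributes +12 422 667 mm⁴
  top flange (beyond web): d = 104 mm → contributes +5 977 056 mm⁴
  bottom flange (beyond web): d = -104 mm → contributes +5 977 056 mm⁴
Total I = 24 376 779 mm⁴.
For the y-axis: x̄ = 53 mm.
Repeating about the centroidal y-axis gives I_y = 1 238 579 mm⁴.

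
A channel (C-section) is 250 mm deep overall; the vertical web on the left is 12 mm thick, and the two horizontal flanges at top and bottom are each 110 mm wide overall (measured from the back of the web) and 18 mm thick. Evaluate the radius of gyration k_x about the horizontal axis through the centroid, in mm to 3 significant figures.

Treat the section as a set of non-overlapping primitives; coordinates are from the bounding-box lower-left.
Web: 12 × 250, A = 3 000 mm², y = 125 mm, Ī = 15 625 000 mm⁴.
Top flange (beyond web): 98 × 18, A = 1 764 mm², y = 241 mm, Ī = 47 628 mm⁴.
Bottom flange (beyond web): 98 × 18, A = 1 764 mm², y = 9 mm, Ī = 47 628 mm⁴.
By symmetry the centroid is at mid-height, ȳ = 125 mm.
Transfer each piece to the horizontal axis through the centroid using Ī + A·d² with d = y − 125:
  web: d = 0 mm → contributes +15 625 000 mm⁴
  top flange (beyond web): d = 116 mm → contributes +23 784 012 mm⁴
  bottom flange (beyond web): d = -116 mm → contributes +23 784 012 mm⁴
Total I = 63 193 024 mm⁴.
Radius of gyration: k = √(I/A) = √(63 193 024 / 6 528) = 98.389 mm.

k_x ≈ 98.4 mm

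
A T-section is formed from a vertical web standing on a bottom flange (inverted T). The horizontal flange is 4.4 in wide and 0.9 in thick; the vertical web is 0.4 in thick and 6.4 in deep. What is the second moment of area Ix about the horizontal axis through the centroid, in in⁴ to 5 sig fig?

Treat the section as a set of non-overlapping primitives; coordinates are from the bounding-box lower-left.
Flange: 4.4 × 0.9, A = 3.96 in², y = 0.45 in, Ī = 0.2673 in⁴.
Web: 0.4 × 6.4, A = 2.56 in², y = 4.1 in, Ī = 8.738133 in⁴.
Centroid: ȳ = ΣA·y / ΣA = 1.883129 in.
Transfer each piece to the horizontal axis through the centroid using Ī + A·d² with d = y − 1.883129:
  flange: d = -1.433129 in → contributes +8.400579 in⁴
  web: d = 2.216871 in → contributes +21.3193 in⁴
Total I = 29.71988 in⁴.

Ix ≈ 29.720 in⁴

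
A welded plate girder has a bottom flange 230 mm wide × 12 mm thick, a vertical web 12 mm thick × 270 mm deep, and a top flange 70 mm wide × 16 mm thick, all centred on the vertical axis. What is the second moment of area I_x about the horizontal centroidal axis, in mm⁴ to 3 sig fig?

I_x ≈ 9.01 × 10⁷ mm⁴

Split into non-overlapping primitives; take the origin at the lower-left of the bounding box.
Bottom plate: 230 × 12, A = 2 760 mm², y = 6 mm, Ī = 33 120 mm⁴.
Web plate: 12 × 270, A = 3 240 mm², y = 147 mm, Ī = 19 683 000 mm⁴.
Top plate: 70 × 16, A = 1 120 mm², y = 290 mm, Ī = 23 893 mm⁴.
Centroid: ȳ = ΣA·y / ΣA = 114.84 mm.
Transfer each piece to the horizontal centroidal axis using Ī + A·d² with d = y − 114.84:
  bottom plate: d = -108.84 mm → contributes +32 726 727 mm⁴
  web plate: d = 32.163 mm → contributes +23 034 629 mm⁴
  top plate: d = 175.16 mm → contributes +34 387 788 mm⁴
Total I = 90 149 144 mm⁴.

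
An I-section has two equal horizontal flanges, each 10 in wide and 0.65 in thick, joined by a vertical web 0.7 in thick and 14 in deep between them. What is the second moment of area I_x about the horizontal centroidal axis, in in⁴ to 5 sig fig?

I_x ≈ 858.05 in⁴

Treat the section as a set of non-overlapping primitives; coordinates are from the bounding-box lower-left.
Bottom flange: 10 × 0.65, A = 6.5 in², y = 0.325 in, Ī = 0.2288542 in⁴.
Web: 0.7 × 14, A = 9.8 in², y = 7.65 in, Ī = 160.0667 in⁴.
Top flange: 10 × 0.65, A = 6.5 in², y = 14.975 in, Ī = 0.2288542 in⁴.
By symmetry the centroid is at mid-height, ȳ = 7.65 in.
Transfer each piece to the horizontal centroidal axis using Ī + A·d² with d = y − 7.65:
  bottom flange: d = -7.325 in → contributes +348.9904 in⁴
  web: d = 0 in → contributes +160.0667 in⁴
  top flange: d = 7.325 in → contributes +348.9904 in⁴
Total I = 858.0475 in⁴.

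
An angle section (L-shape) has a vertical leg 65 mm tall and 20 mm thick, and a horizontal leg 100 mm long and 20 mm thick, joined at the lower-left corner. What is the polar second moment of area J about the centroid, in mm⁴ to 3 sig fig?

Decompose the section into non-overlapping parts with the origin at the bottom-left of its bounding rectangle.
Vertical leg: 20 × 65, A = 1 300 mm², y = 32.5 mm, Ī = 457 708 mm⁴.
Horizontal leg (remainder): 80 × 20, A = 1 600 mm², y = 10 mm, Ī = 53 333 mm⁴.
Centroid: ȳ = ΣA·y / ΣA = 20.086 mm.
Transfer each piece to the centroidal x-axis using Ī + A·d² with d = y − 20.086:
  vertical leg: d = 12.414 mm → contributes +658 041 mm⁴
  horizontal leg (remainder): d = -10.086 mm → contributes +216 104 mm⁴
Total I = 874 145 mm⁴.
For the y-axis: x̄ = 37.586 mm.
Repeating about the centroidal y-axis gives I_y = 2 689 770 mm⁴.
Polar second moment: J = I_x + I_y = 3 563 915 mm⁴.

J ≈ 3.56 × 10⁶ mm⁴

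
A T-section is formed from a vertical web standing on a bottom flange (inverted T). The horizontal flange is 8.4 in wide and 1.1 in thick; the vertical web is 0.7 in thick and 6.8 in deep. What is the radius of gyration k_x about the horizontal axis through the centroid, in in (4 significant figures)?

Break the section into simple shapes (no overlaps), measuring from the bottom-left corner of the bounding box.
Flange: 8.4 × 1.1, A = 9.24 in², y = 0.55 in, Ī = 0.9317 in⁴.
Web: 0.7 × 6.8, A = 4.76 in², y = 4.5 in, Ī = 18.3419 in⁴.
Centroid: ȳ = ΣA·y / ΣA = 1.893 in.
Transfer each piece to the horizontal axis through the centroid using Ī + A·d² with d = y − 1.893:
  flange: d = -1.343 in → contributes +17.5974 in⁴
  web: d = 2.607 in → contributes +50.693 in⁴
Total I = 68.2904 in⁴.
Radius of gyration: k = √(I/A) = √(68.2904 / 14) = 2.20859 in.

k_x ≈ 2.209 in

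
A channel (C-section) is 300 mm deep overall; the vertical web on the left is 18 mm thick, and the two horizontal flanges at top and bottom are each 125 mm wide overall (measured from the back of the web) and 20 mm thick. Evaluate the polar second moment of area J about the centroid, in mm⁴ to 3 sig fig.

J ≈ 1.38 × 10⁸ mm⁴

Break the section into simple shapes (no overlaps), measuring from the bottom-left corner of the bounding box.
Web: 18 × 300, A = 5 400 mm², y = 150 mm, Ī = 40 500 000 mm⁴.
Top flange (beyond web): 107 × 20, A = 2 140 mm², y = 290 mm, Ī = 71 333 mm⁴.
Bottom flange (beyond web): 107 × 20, A = 2 140 mm², y = 10 mm, Ī = 71 333 mm⁴.
By symmetry the centroid is at mid-height, ȳ = 150 mm.
Transfer each piece to the centroidal x-axis using Ī + A·d² with d = y − 150:
  web: d = 0 mm → contributes +40 500 000 mm⁴
  top flange (beyond web): d = 140 mm → contributes +42 015 333 mm⁴
  bottom flange (beyond web): d = -140 mm → contributes +42 015 333 mm⁴
Total I = 124 530 667 mm⁴.
For the y-axis: x̄ = 36.634 mm.
Repeating about the centroidal y-axis gives I_y = 13 555 852 mm⁴.
Polar second moment: J = I_x + I_y = 138 086 519 mm⁴.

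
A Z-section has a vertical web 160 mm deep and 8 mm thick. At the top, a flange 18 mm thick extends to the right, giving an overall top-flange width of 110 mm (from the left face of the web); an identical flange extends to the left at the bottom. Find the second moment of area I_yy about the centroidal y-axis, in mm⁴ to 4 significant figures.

I_yy ≈ 1.430 × 10⁷ mm⁴

Break the section into simple shapes (no overlaps), measuring from the bottom-left corner of the bounding box.
Web: 8 × 160, A = 1 280 mm², x = 106 mm, Ī = 6826.67 mm⁴.
Top flange (beyond web): 102 × 18, A = 1 836 mm², x = 161 mm, Ī = 1 591 812 mm⁴.
Bottom flange (beyond web): 102 × 18, A = 1 836 mm², x = 51 mm, Ī = 1 591 812 mm⁴.
Centroid: x̄ = ΣA·x / ΣA = 106 mm.
Transfer each piece to the centroidal y-axis using Ī + A·d² with d = x − 106:
  web: d = 0 mm → contributes +6826.67 mm⁴
  top flange (beyond web): d = 55 mm → contributes +7 145 712 mm⁴
  bottom flange (beyond web): d = -55 mm → contributes +7 145 712 mm⁴
Total I = 14 298 251 mm⁴.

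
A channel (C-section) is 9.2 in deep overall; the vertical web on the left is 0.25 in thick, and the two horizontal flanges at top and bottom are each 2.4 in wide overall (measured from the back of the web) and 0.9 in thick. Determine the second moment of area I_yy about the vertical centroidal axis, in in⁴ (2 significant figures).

Decompose the section into non-overlapping parts with the origin at the bottom-left of its bounding rectangle.
Web: 0.25 × 9.2, A = 2.3 in², x = 0.125 in, Ī = 0.01198 in⁴.
Top flange (beyond web): 2.15 × 0.9, A = 1.935 in², x = 1.325 in, Ī = 0.7454 in⁴.
Bottom flange (beyond web): 2.15 × 0.9, A = 1.935 in², x = 1.325 in, Ī = 0.7454 in⁴.
Centroid: x̄ = ΣA·x / ΣA = 0.8777 in.
Transfer each piece to the vertical centroidal axis using Ī + A·d² with d = x − 0.8777:
  web: d = -0.7527 in → contributes +1.315 in⁴
  top flange (beyond web): d = 0.4473 in → contributes +1.133 in⁴
  bottom flange (beyond web): d = 0.4473 in → contributes +1.133 in⁴
Total I = 3.58 in⁴.

I_yy ≈ 3.6 in⁴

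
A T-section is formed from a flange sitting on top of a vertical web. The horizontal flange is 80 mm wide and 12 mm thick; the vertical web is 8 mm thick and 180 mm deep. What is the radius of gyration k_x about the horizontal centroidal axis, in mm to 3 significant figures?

Split into non-overlapping primitives; take the origin at the lower-left of the bounding box.
Flange: 80 × 12, A = 960 mm², y = 186 mm, Ī = 11 520 mm⁴.
Web: 8 × 180, A = 1 440 mm², y = 90 mm, Ī = 3 888 000 mm⁴.
Centroid: ȳ = ΣA·y / ΣA = 128.4 mm.
Transfer each piece to the horizontal centroidal axis using Ī + A·d² with d = y − 128.4:
  flange: d = 57.6 mm → contributes +3 196 570 mm⁴
  web: d = -38.4 mm → contributes +6 011 366 mm⁴
Total I = 9 207 936 mm⁴.
Radius of gyration: k = √(I/A) = √(9 207 936 / 2 400) = 61.941 mm.

k_x ≈ 61.9 mm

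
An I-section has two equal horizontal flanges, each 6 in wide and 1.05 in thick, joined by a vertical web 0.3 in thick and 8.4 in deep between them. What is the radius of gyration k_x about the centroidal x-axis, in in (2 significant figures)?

k_x ≈ 4.4 in

Break the section into simple shapes (no overlaps), measuring from the bottom-left corner of the bounding box.
Bottom flange: 6 × 1.05, A = 6.3 in², y = 0.525 in, Ī = 0.5788 in⁴.
Web: 0.3 × 8.4, A = 2.52 in², y = 5.25 in, Ī = 14.82 in⁴.
Top flange: 6 × 1.05, A = 6.3 in², y = 9.975 in, Ī = 0.5788 in⁴.
By symmetry the centroid is at mid-height, ȳ = 5.25 in.
Transfer each piece to the centroidal x-axis using Ī + A·d² with d = y − 5.25:
  bottom flange: d = -4.725 in → contributes +141.2 in⁴
  web: d = 0 in → contributes +14.82 in⁴
  top flange: d = 4.725 in → contributes +141.2 in⁴
Total I = 297.3 in⁴.
Radius of gyration: k = √(I/A) = √(297.3 / 15.12) = 4.434 in.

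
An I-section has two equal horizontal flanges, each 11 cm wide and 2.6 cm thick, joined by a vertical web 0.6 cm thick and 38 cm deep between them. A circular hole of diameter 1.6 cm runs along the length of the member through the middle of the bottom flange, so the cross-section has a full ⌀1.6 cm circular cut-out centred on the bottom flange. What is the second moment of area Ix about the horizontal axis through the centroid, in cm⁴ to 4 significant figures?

Split into non-overlapping primitives; take the origin at the lower-left of the bounding box.
Bottom flange: 11 × 2.6, A = 28.6 cm², y = 1.3 cm, Ī = 16.1113 cm⁴.
Web: 0.6 × 38, A = 22.8 cm², y = 21.6 cm, Ī = 2743.6 cm⁴.
Top flange: 11 × 2.6, A = 28.6 cm², y = 41.9 cm, Ī = 16.1113 cm⁴.
Hole (subtracted): ⌀1.6, A = 2.01062 cm², y = 1.3 cm, Ī = 0.321699 cm⁴.
Centroid: ȳ = ΣA·y / ΣA = 22.1233 cm.
Transfer each piece to the horizontal axis through the centroid using Ī + A·d² with d = y − 22.1233:
  bottom flange: d = -20.8233 cm → contributes +12417.4 cm⁴
  web: d = -0.523348 cm → contributes +2749.84 cm⁴
  top flange: d = 19.7767 cm → contributes +11 202 cm⁴
  hole: d = -20.8233 cm → contributes −872.15 cm⁴
Total I = 25497.1 cm⁴.

Ix ≈ 2.550 × 10⁴ cm⁴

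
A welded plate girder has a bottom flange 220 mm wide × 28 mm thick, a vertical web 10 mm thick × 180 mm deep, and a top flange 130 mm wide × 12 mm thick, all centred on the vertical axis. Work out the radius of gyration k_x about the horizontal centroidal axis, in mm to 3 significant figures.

k_x ≈ 80.0 mm

Split into non-overlapping primitives; take the origin at the lower-left of the bounding box.
Bottom plate: 220 × 28, A = 6 160 mm², y = 14 mm, Ī = 402 453 mm⁴.
Web plate: 10 × 180, A = 1 800 mm², y = 118 mm, Ī = 4 860 000 mm⁴.
Top plate: 130 × 12, A = 1 560 mm², y = 214 mm, Ī = 18 720 mm⁴.
Centroid: ȳ = ΣA·y / ΣA = 66.437 mm.
Transfer each piece to the horizontal centroidal axis using Ī + A·d² with d = y − 66.437:
  bottom plate: d = -52.437 mm → contributes +17 340 213 mm⁴
  web plate: d = 51.563 mm → contributes +9 645 742 mm⁴
  top plate: d = 147.56 mm → contributes +33 987 480 mm⁴
Total I = 60 973 436 mm⁴.
Radius of gyration: k = √(I/A) = √(60 973 436 / 9 520) = 80.03 mm.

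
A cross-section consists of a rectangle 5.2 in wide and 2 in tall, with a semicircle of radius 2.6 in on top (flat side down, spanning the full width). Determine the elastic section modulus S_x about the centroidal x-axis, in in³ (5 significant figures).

S_x ≈ 12.505 in³

Decompose the section into non-overlapping parts with the origin at the bottom-left of its bounding rectangle.
Rectangular body: 5.2 × 2, A = 10.4 in², y = 1 in, Ī = 3.466667 in⁴.
Semicircular cap: semicircle r = 2.6, A = 10.61858 in², y = 3.103474 in, Ī = 5.01563 in⁴.
Centroid: ȳ = ΣA·y / ΣA = 2.062675 in.
Transfer each piece to the centroidal x-axis using Ī + A·d² with d = y − 2.062675:
  rectangular body: d = -1.062675 in → contributes +15.21115 in⁴
  semicircular cap: d = 1.0408 in → contributes +16.51836 in⁴
Total I = 31.72951 in⁴.
Extreme fibre distance c = 2.537325 in; S = I/c = 12.5051 in³.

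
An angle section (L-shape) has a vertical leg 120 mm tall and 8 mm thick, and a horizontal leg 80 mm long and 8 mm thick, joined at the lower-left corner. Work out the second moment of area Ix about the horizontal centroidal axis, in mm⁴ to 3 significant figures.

Decompose the section into non-overlapping parts with the origin at the bottom-left of its bounding rectangle.
Vertical leg: 8 × 120, A = 960 mm², y = 60 mm, Ī = 1 152 000 mm⁴.
Horizontal leg (remainder): 72 × 8, A = 576 mm², y = 4 mm, Ī = 3 072 mm⁴.
Centroid: ȳ = ΣA·y / ΣA = 39 mm.
Transfer each piece to the horizontal centroidal axis using Ī + A·d² with d = y − 39:
  vertical leg: d = 21 mm → contributes +1 575 360 mm⁴
  horizontal leg (remainder): d = -35 mm → contributes +708 672 mm⁴
Total I = 2 284 032 mm⁴.

Ix ≈ 2.28 × 10⁶ mm⁴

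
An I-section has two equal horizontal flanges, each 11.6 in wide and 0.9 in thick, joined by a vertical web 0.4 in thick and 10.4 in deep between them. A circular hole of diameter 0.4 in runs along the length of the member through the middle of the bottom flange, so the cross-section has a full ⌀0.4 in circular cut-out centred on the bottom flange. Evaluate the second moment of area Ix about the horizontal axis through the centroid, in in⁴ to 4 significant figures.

Ix ≈ 701.4 in⁴

Treat the section as a set of non-overlapping primitives; coordinates are from the bounding-box lower-left.
Bottom flange: 11.6 × 0.9, A = 10.44 in², y = 0.45 in, Ī = 0.7047 in⁴.
Web: 0.4 × 10.4, A = 4.16 in², y = 6.1 in, Ī = 37.4955 in⁴.
Top flange: 11.6 × 0.9, A = 10.44 in², y = 11.75 in, Ī = 0.7047 in⁴.
Hole (subtracted): ⌀0.4, A = 0.125664 in², y = 0.45 in, Ī = 0.00125664 in⁴.
Centroid: ȳ = ΣA·y / ΣA = 6.1285 in.
Transfer each piece to the horizontal axis through the centroid using Ī + A·d² with d = y − 6.1285:
  bottom flange: d = -5.6785 in → contributes +337.346 in⁴
  web: d = -0.0284976 in → contributes +37.4988 in⁴
  top flange: d = 5.6215 in → contributes +330.622 in⁴
  hole: d = -5.6785 in → contributes −4.05333 in⁴
Total I = 701.414 in⁴.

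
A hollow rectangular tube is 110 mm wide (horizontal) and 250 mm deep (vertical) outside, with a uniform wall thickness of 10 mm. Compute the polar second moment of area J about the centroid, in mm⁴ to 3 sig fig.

Split into non-overlapping primitives; take the origin at the lower-left of the bounding box.
Outer rectangle: 110 × 250, A = 27 500 mm², y = 125 mm, Ī = 143 229 167 mm⁴.
Inner void (subtracted): 90 × 230, A = 20 700 mm², y = 125 mm, Ī = 91 252 500 mm⁴.
By symmetry the centroid is at mid-height, ȳ = 125 mm.
All pieces are centred on the centroidal x-axis, so I = ΣĪ (holes subtracted) = 51 976 667 mm⁴.
Repeating about the centroidal y-axis gives I_y = 13 756 667 mm⁴.
Polar second moment: J = I_x + I_y = 65 733 333 mm⁴.

J ≈ 6.57 × 10⁷ mm⁴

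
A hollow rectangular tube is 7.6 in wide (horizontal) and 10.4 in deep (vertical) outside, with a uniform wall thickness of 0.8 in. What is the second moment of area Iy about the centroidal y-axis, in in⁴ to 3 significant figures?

Iy ≈ 222 in⁴

Decompose the section into non-overlapping parts with the origin at the bottom-left of its bounding rectangle.
Outer rectangle: 7.6 × 10.4, A = 79.04 in², x = 3.8 in, Ī = 380.45 in⁴.
Inner void (subtracted): 6 × 8.8, A = 52.8 in², x = 3.8 in, Ī = 158.4 in⁴.
By symmetry the centroid is at mid-width, x̄ = 3.8 in.
All pieces are centred on the centroidal y-axis, so I = ΣĪ (holes subtracted) = 222.05 in⁴.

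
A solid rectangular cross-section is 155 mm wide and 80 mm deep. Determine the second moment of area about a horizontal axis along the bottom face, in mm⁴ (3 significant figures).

I_base ≈ 2.65 × 10⁷ mm⁴

The section: 155 × 80, A = 12 400 mm², y = 40 mm, Ī = 6 613 333 mm⁴.
Transfer it to the bottom edge using Ī + A·d² with d = y − 0:
  the section: d = 40 mm → contributes +26 453 333 mm⁴
Total I = 26 453 333 mm⁴.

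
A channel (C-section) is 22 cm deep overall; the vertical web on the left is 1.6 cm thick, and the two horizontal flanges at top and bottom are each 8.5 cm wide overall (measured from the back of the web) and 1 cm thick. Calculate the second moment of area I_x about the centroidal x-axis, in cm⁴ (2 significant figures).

Break the section into simple shapes (no overlaps), measuring from the bottom-left corner of the bounding box.
Web: 1.6 × 22, A = 35.2 cm², y = 11 cm, Ī = 1 420 cm⁴.
Top flange (beyond web): 6.9 × 1, A = 6.9 cm², y = 21.5 cm, Ī = 0.575 cm⁴.
Bottom flange (beyond web): 6.9 × 1, A = 6.9 cm², y = 0.5 cm, Ī = 0.575 cm⁴.
By symmetry the centroid is at mid-height, ȳ = 11 cm.
Transfer each piece to the centroidal x-axis using Ī + A·d² with d = y − 11:
  web: d = 0 cm → contributes +1 420 cm⁴
  top flange (beyond web): d = 10.5 cm → contributes +761.3 cm⁴
  bottom flange (beyond web): d = -10.5 cm → contributes +761.3 cm⁴
Total I = 2 942 cm⁴.

I_x ≈ 2900 cm⁴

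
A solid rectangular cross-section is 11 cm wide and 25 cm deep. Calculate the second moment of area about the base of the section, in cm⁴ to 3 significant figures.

I_base ≈ 5.73 × 10⁴ cm⁴

The section: 11 × 25, A = 275 cm², y = 12.5 cm, Ī = 14 323 cm⁴.
Transfer it to the bottom edge using Ī + A·d² with d = y − 0:
  the section: d = 12.5 cm → contributes +57 292 cm⁴
Total I = 57 292 cm⁴.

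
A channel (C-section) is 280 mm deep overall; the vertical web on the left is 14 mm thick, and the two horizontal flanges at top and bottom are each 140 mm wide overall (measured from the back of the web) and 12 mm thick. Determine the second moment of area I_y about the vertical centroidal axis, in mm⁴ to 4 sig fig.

I_y ≈ 1.243 × 10⁷ mm⁴

Decompose the section into non-overlapping parts with the origin at the bottom-left of its bounding rectangle.
Web: 14 × 280, A = 3 920 mm², x = 7 mm, Ī = 64026.7 mm⁴.
Top flange (beyond web): 126 × 12, A = 1 512 mm², x = 77 mm, Ī = 2 000 376 mm⁴.
Bottom flange (beyond web): 126 × 12, A = 1 512 mm², x = 77 mm, Ī = 2 000 376 mm⁴.
Centroid: x̄ = ΣA·x / ΣA = 37.4839 mm.
Transfer each piece to the vertical centroidal axis using Ī + A·d² with d = x − 37.4839:
  web: d = -30.4839 mm → contributes +3 706 751 mm⁴
  top flange (beyond web): d = 39.5161 mm → contributes +4 361 401 mm⁴
  bottom flange (beyond web): d = 39.5161 mm → contributes +4 361 401 mm⁴
Total I = 12 429 553 mm⁴.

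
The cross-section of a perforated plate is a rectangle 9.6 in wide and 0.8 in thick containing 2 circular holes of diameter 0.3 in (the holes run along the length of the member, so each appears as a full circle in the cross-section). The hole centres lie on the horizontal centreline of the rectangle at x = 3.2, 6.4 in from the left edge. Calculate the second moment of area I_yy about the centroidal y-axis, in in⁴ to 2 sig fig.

Split into non-overlapping primitives; take the origin at the lower-left of the bounding box.
Plate: 9.6 × 0.8, A = 7.68 in², x = 4.8 in, Ī = 58.98 in⁴.
Hole 1 (subtracted): ⌀0.3, A = 0.07069 in², x = 3.2 in, Ī = 0.0003976 in⁴.
Hole 2 (subtracted): ⌀0.3, A = 0.07069 in², x = 6.4 in, Ī = 0.0003976 in⁴.
By symmetry the centroid is at mid-width, x̄ = 4.8 in.
Transfer each piece to the centroidal y-axis using Ī + A·d² with d = x − 4.8:
  plate: d = 0 in → contributes +58.98 in⁴
  hole 1: d = -1.6 in → contributes −0.1814 in⁴
  hole 2: d = 1.6 in → contributes −0.1814 in⁴
Total I = 58.62 in⁴.

I_yy ≈ 59 in⁴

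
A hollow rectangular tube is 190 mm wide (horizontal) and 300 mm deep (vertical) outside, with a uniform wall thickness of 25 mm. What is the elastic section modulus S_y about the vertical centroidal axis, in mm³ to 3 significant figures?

S_y ≈ 1.20 × 10⁶ mm³

Decompose the section into non-overlapping parts with the origin at the bottom-left of its bounding rectangle.
Outer rectangle: 190 × 300, A = 57 000 mm², x = 95 mm, Ī = 171 475 000 mm⁴.
Inner void (subtracted): 140 × 250, A = 35 000 mm², x = 95 mm, Ī = 57 166 667 mm⁴.
By symmetry the centroid is at mid-width, x̄ = 95 mm.
All pieces are centred on the vertical centroidal axis, so I = ΣĪ (holes subtracted) = 114 308 333 mm⁴.
Extreme fibre distance c = 95 mm; S = I/c = 1 203 246 mm³.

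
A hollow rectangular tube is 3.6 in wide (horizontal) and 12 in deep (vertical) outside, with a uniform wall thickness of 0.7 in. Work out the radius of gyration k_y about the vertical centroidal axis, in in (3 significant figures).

Decompose the section into non-overlapping parts with the origin at the bottom-left of its bounding rectangle.
Outer rectangle: 3.6 × 12, A = 43.2 in², x = 1.8 in, Ī = 46.656 in⁴.
Inner void (subtracted): 2.2 × 10.6, A = 23.32 in², x = 1.8 in, Ī = 9.4057 in⁴.
By symmetry the centroid is at mid-width, x̄ = 1.8 in.
All pieces are centred on the vertical centroidal axis, so I = ΣĪ (holes subtracted) = 37.25 in⁴.
Radius of gyration: k = √(I/A) = √(37.25 / 19.88) = 1.3689 in.

k_y ≈ 1.37 in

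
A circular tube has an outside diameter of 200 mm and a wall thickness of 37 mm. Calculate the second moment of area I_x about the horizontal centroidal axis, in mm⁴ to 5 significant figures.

I_x ≈ 6.6167 × 10⁷ mm⁴

Split into non-overlapping primitives; take the origin at the lower-left of the bounding box.
Outer circle: ⌀200, A = 31415.93 mm², y = 100 mm, Ī = 78 539 816 mm⁴.
Bore (subtracted): ⌀126, A = 12468.98 mm², y = 100 mm, Ī = 12 372 347 mm⁴.
By symmetry the centroid is at mid-height, ȳ = 100 mm.
All pieces are centred on the horizontal centroidal axis, so I = ΣĪ (holes subtracted) = 66 167 470 mm⁴.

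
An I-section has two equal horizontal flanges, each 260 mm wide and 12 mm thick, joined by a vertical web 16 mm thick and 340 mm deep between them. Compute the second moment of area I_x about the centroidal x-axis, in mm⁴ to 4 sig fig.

I_x ≈ 2.458 × 10⁸ mm⁴

Decompose the section into non-overlapping parts with the origin at the bottom-left of its bounding rectangle.
Bottom flange: 260 × 12, A = 3 120 mm², y = 6 mm, Ī = 37 440 mm⁴.
Web: 16 × 340, A = 5 440 mm², y = 182 mm, Ī = 52 405 333 mm⁴.
Top flange: 260 × 12, A = 3 120 mm², y = 358 mm, Ī = 37 440 mm⁴.
By symmetry the centroid is at mid-height, ȳ = 182 mm.
Transfer each piece to the centroidal x-axis using Ī + A·d² with d = y − 182:
  bottom flange: d = -176 mm → contributes +96 682 560 mm⁴
  web: d = 0 mm → contributes +52 405 333 mm⁴
  top flange: d = 176 mm → contributes +96 682 560 mm⁴
Total I = 245 770 453 mm⁴.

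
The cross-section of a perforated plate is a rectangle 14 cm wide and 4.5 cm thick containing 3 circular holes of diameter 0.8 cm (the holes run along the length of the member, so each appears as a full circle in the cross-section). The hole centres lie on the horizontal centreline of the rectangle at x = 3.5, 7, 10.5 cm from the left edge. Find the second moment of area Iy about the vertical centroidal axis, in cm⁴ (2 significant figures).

Split into non-overlapping primitives; take the origin at the lower-left of the bounding box.
Plate: 14 × 4.5, A = 63 cm², x = 7 cm, Ī = 1 029 cm⁴.
Hole 1 (subtracted): ⌀0.8, A = 0.5027 cm², x = 3.5 cm, Ī = 0.02011 cm⁴.
Hole 2 (subtracted): ⌀0.8, A = 0.5027 cm², x = 7 cm, Ī = 0.02011 cm⁴.
Hole 3 (subtracted): ⌀0.8, A = 0.5027 cm², x = 10.5 cm, Ī = 0.02011 cm⁴.
By symmetry the centroid is at mid-width, x̄ = 7 cm.
Transfer each piece to the vertical centroidal axis using Ī + A·d² with d = x − 7:
  plate: d = 0 cm → contributes +1 029 cm⁴
  hole 1: d = -3.5 cm → contributes −6.178 cm⁴
  hole 2: d = 0 cm → contributes −0.02011 cm⁴
  hole 3: d = 3.5 cm → contributes −6.178 cm⁴
Total I = 1 017 cm⁴.

Iy ≈ 1000 cm⁴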